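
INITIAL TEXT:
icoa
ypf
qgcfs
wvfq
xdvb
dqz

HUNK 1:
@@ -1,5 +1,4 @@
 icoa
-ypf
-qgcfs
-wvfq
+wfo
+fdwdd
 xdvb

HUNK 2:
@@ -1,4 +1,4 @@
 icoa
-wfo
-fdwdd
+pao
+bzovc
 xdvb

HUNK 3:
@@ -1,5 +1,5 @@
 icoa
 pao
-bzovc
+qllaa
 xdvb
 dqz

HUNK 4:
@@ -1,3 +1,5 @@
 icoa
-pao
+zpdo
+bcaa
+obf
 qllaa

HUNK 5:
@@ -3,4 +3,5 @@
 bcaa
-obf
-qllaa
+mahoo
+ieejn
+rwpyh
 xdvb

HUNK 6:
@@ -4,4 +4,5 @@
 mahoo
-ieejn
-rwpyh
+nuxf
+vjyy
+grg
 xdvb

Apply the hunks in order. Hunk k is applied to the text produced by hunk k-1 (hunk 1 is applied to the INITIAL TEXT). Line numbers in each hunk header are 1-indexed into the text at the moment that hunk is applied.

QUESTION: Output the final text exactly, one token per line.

Hunk 1: at line 1 remove [ypf,qgcfs,wvfq] add [wfo,fdwdd] -> 5 lines: icoa wfo fdwdd xdvb dqz
Hunk 2: at line 1 remove [wfo,fdwdd] add [pao,bzovc] -> 5 lines: icoa pao bzovc xdvb dqz
Hunk 3: at line 1 remove [bzovc] add [qllaa] -> 5 lines: icoa pao qllaa xdvb dqz
Hunk 4: at line 1 remove [pao] add [zpdo,bcaa,obf] -> 7 lines: icoa zpdo bcaa obf qllaa xdvb dqz
Hunk 5: at line 3 remove [obf,qllaa] add [mahoo,ieejn,rwpyh] -> 8 lines: icoa zpdo bcaa mahoo ieejn rwpyh xdvb dqz
Hunk 6: at line 4 remove [ieejn,rwpyh] add [nuxf,vjyy,grg] -> 9 lines: icoa zpdo bcaa mahoo nuxf vjyy grg xdvb dqz

Answer: icoa
zpdo
bcaa
mahoo
nuxf
vjyy
grg
xdvb
dqz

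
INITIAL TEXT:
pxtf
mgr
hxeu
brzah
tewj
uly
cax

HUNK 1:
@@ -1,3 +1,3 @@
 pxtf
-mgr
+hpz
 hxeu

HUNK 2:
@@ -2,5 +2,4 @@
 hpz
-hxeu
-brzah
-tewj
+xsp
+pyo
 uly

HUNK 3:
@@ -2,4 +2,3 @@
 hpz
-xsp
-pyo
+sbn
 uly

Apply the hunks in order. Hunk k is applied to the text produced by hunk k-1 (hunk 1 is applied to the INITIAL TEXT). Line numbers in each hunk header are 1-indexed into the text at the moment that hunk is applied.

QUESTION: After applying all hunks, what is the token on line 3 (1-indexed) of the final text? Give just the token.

Answer: sbn

Derivation:
Hunk 1: at line 1 remove [mgr] add [hpz] -> 7 lines: pxtf hpz hxeu brzah tewj uly cax
Hunk 2: at line 2 remove [hxeu,brzah,tewj] add [xsp,pyo] -> 6 lines: pxtf hpz xsp pyo uly cax
Hunk 3: at line 2 remove [xsp,pyo] add [sbn] -> 5 lines: pxtf hpz sbn uly cax
Final line 3: sbn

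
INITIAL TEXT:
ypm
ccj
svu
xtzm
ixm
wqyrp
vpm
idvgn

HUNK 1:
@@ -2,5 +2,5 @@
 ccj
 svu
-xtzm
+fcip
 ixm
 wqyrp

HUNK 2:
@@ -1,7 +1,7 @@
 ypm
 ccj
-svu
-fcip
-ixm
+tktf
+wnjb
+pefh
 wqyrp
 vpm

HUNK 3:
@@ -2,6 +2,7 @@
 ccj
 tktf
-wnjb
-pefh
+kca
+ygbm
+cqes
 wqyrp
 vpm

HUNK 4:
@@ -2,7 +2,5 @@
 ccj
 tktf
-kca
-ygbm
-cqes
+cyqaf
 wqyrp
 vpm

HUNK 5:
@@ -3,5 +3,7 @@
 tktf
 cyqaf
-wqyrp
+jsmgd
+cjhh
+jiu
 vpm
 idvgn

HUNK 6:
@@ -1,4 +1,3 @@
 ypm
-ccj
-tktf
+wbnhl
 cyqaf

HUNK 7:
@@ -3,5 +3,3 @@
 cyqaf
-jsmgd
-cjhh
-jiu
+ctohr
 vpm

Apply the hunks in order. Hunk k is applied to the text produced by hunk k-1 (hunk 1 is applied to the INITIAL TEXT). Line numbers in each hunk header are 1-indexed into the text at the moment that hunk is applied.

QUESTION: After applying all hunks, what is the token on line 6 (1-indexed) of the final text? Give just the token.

Hunk 1: at line 2 remove [xtzm] add [fcip] -> 8 lines: ypm ccj svu fcip ixm wqyrp vpm idvgn
Hunk 2: at line 1 remove [svu,fcip,ixm] add [tktf,wnjb,pefh] -> 8 lines: ypm ccj tktf wnjb pefh wqyrp vpm idvgn
Hunk 3: at line 2 remove [wnjb,pefh] add [kca,ygbm,cqes] -> 9 lines: ypm ccj tktf kca ygbm cqes wqyrp vpm idvgn
Hunk 4: at line 2 remove [kca,ygbm,cqes] add [cyqaf] -> 7 lines: ypm ccj tktf cyqaf wqyrp vpm idvgn
Hunk 5: at line 3 remove [wqyrp] add [jsmgd,cjhh,jiu] -> 9 lines: ypm ccj tktf cyqaf jsmgd cjhh jiu vpm idvgn
Hunk 6: at line 1 remove [ccj,tktf] add [wbnhl] -> 8 lines: ypm wbnhl cyqaf jsmgd cjhh jiu vpm idvgn
Hunk 7: at line 3 remove [jsmgd,cjhh,jiu] add [ctohr] -> 6 lines: ypm wbnhl cyqaf ctohr vpm idvgn
Final line 6: idvgn

Answer: idvgn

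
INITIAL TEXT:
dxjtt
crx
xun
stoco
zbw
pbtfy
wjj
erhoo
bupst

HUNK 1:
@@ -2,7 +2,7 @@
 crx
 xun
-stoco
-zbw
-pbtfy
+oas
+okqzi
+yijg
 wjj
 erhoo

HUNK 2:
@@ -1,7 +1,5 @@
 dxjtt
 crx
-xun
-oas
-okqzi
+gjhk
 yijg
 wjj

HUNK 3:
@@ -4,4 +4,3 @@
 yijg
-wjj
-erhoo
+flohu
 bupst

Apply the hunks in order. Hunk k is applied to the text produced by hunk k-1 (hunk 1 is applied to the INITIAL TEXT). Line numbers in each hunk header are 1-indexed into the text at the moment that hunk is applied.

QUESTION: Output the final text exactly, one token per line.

Hunk 1: at line 2 remove [stoco,zbw,pbtfy] add [oas,okqzi,yijg] -> 9 lines: dxjtt crx xun oas okqzi yijg wjj erhoo bupst
Hunk 2: at line 1 remove [xun,oas,okqzi] add [gjhk] -> 7 lines: dxjtt crx gjhk yijg wjj erhoo bupst
Hunk 3: at line 4 remove [wjj,erhoo] add [flohu] -> 6 lines: dxjtt crx gjhk yijg flohu bupst

Answer: dxjtt
crx
gjhk
yijg
flohu
bupst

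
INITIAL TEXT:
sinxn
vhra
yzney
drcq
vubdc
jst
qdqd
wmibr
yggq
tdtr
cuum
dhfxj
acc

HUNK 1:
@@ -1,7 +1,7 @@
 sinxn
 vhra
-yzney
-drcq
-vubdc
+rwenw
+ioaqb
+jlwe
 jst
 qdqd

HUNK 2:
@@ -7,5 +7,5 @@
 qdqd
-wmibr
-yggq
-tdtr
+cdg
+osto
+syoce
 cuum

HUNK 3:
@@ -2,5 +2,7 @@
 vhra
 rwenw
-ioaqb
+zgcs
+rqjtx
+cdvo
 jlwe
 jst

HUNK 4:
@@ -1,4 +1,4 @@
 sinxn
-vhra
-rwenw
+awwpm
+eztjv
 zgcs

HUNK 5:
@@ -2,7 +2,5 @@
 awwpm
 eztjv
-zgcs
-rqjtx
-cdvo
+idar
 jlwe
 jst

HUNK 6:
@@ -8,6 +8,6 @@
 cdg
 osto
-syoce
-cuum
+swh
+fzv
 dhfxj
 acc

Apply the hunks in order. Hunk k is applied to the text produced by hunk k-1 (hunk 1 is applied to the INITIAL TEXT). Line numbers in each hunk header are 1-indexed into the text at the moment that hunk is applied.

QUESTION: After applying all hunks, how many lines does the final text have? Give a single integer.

Hunk 1: at line 1 remove [yzney,drcq,vubdc] add [rwenw,ioaqb,jlwe] -> 13 lines: sinxn vhra rwenw ioaqb jlwe jst qdqd wmibr yggq tdtr cuum dhfxj acc
Hunk 2: at line 7 remove [wmibr,yggq,tdtr] add [cdg,osto,syoce] -> 13 lines: sinxn vhra rwenw ioaqb jlwe jst qdqd cdg osto syoce cuum dhfxj acc
Hunk 3: at line 2 remove [ioaqb] add [zgcs,rqjtx,cdvo] -> 15 lines: sinxn vhra rwenw zgcs rqjtx cdvo jlwe jst qdqd cdg osto syoce cuum dhfxj acc
Hunk 4: at line 1 remove [vhra,rwenw] add [awwpm,eztjv] -> 15 lines: sinxn awwpm eztjv zgcs rqjtx cdvo jlwe jst qdqd cdg osto syoce cuum dhfxj acc
Hunk 5: at line 2 remove [zgcs,rqjtx,cdvo] add [idar] -> 13 lines: sinxn awwpm eztjv idar jlwe jst qdqd cdg osto syoce cuum dhfxj acc
Hunk 6: at line 8 remove [syoce,cuum] add [swh,fzv] -> 13 lines: sinxn awwpm eztjv idar jlwe jst qdqd cdg osto swh fzv dhfxj acc
Final line count: 13

Answer: 13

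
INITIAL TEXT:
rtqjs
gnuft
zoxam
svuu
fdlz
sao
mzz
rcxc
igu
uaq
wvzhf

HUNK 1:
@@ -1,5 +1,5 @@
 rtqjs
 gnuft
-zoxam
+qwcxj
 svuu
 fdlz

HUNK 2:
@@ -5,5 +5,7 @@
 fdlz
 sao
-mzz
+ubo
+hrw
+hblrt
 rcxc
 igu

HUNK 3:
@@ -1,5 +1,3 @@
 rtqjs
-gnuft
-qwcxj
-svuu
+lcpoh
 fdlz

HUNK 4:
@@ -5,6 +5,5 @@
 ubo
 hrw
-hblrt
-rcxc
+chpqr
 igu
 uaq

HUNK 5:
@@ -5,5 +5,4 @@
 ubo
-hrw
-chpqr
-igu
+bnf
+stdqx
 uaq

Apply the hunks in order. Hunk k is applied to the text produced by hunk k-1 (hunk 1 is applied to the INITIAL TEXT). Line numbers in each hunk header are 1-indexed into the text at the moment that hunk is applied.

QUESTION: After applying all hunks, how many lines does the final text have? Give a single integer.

Answer: 9

Derivation:
Hunk 1: at line 1 remove [zoxam] add [qwcxj] -> 11 lines: rtqjs gnuft qwcxj svuu fdlz sao mzz rcxc igu uaq wvzhf
Hunk 2: at line 5 remove [mzz] add [ubo,hrw,hblrt] -> 13 lines: rtqjs gnuft qwcxj svuu fdlz sao ubo hrw hblrt rcxc igu uaq wvzhf
Hunk 3: at line 1 remove [gnuft,qwcxj,svuu] add [lcpoh] -> 11 lines: rtqjs lcpoh fdlz sao ubo hrw hblrt rcxc igu uaq wvzhf
Hunk 4: at line 5 remove [hblrt,rcxc] add [chpqr] -> 10 lines: rtqjs lcpoh fdlz sao ubo hrw chpqr igu uaq wvzhf
Hunk 5: at line 5 remove [hrw,chpqr,igu] add [bnf,stdqx] -> 9 lines: rtqjs lcpoh fdlz sao ubo bnf stdqx uaq wvzhf
Final line count: 9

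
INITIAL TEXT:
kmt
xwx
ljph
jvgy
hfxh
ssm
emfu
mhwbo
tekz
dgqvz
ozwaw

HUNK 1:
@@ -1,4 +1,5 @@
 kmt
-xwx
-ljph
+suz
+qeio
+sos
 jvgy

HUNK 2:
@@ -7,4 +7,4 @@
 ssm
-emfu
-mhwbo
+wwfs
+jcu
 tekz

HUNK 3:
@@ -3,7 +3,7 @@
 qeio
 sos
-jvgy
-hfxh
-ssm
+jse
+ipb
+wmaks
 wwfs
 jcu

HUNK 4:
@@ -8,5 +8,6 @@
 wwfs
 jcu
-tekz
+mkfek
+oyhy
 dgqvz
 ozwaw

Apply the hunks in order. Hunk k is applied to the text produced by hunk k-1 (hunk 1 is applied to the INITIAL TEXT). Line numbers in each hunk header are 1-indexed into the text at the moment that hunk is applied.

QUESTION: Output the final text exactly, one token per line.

Hunk 1: at line 1 remove [xwx,ljph] add [suz,qeio,sos] -> 12 lines: kmt suz qeio sos jvgy hfxh ssm emfu mhwbo tekz dgqvz ozwaw
Hunk 2: at line 7 remove [emfu,mhwbo] add [wwfs,jcu] -> 12 lines: kmt suz qeio sos jvgy hfxh ssm wwfs jcu tekz dgqvz ozwaw
Hunk 3: at line 3 remove [jvgy,hfxh,ssm] add [jse,ipb,wmaks] -> 12 lines: kmt suz qeio sos jse ipb wmaks wwfs jcu tekz dgqvz ozwaw
Hunk 4: at line 8 remove [tekz] add [mkfek,oyhy] -> 13 lines: kmt suz qeio sos jse ipb wmaks wwfs jcu mkfek oyhy dgqvz ozwaw

Answer: kmt
suz
qeio
sos
jse
ipb
wmaks
wwfs
jcu
mkfek
oyhy
dgqvz
ozwaw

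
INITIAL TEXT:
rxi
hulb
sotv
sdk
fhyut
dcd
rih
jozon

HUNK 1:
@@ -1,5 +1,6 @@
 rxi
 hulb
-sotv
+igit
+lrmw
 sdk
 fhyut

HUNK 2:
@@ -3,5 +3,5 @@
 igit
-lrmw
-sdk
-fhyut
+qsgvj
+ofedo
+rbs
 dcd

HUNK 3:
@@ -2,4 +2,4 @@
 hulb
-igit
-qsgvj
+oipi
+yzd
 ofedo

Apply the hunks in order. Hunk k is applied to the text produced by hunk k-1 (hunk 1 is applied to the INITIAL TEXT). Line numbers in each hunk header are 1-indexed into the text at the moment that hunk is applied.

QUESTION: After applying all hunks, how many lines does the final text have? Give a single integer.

Hunk 1: at line 1 remove [sotv] add [igit,lrmw] -> 9 lines: rxi hulb igit lrmw sdk fhyut dcd rih jozon
Hunk 2: at line 3 remove [lrmw,sdk,fhyut] add [qsgvj,ofedo,rbs] -> 9 lines: rxi hulb igit qsgvj ofedo rbs dcd rih jozon
Hunk 3: at line 2 remove [igit,qsgvj] add [oipi,yzd] -> 9 lines: rxi hulb oipi yzd ofedo rbs dcd rih jozon
Final line count: 9

Answer: 9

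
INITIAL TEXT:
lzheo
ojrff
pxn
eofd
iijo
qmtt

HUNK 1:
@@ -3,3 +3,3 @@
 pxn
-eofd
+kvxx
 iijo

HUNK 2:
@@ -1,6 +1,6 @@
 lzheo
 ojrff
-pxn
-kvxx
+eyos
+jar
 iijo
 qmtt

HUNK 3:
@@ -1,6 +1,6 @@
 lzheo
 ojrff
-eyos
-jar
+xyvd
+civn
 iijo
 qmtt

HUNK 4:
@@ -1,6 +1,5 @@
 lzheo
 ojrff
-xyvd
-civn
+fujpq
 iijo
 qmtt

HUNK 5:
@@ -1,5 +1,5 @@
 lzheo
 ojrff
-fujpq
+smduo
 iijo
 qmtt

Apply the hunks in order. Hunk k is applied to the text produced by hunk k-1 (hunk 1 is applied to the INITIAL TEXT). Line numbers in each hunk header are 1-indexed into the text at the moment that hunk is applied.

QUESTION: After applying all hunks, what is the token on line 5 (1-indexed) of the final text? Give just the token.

Answer: qmtt

Derivation:
Hunk 1: at line 3 remove [eofd] add [kvxx] -> 6 lines: lzheo ojrff pxn kvxx iijo qmtt
Hunk 2: at line 1 remove [pxn,kvxx] add [eyos,jar] -> 6 lines: lzheo ojrff eyos jar iijo qmtt
Hunk 3: at line 1 remove [eyos,jar] add [xyvd,civn] -> 6 lines: lzheo ojrff xyvd civn iijo qmtt
Hunk 4: at line 1 remove [xyvd,civn] add [fujpq] -> 5 lines: lzheo ojrff fujpq iijo qmtt
Hunk 5: at line 1 remove [fujpq] add [smduo] -> 5 lines: lzheo ojrff smduo iijo qmtt
Final line 5: qmtt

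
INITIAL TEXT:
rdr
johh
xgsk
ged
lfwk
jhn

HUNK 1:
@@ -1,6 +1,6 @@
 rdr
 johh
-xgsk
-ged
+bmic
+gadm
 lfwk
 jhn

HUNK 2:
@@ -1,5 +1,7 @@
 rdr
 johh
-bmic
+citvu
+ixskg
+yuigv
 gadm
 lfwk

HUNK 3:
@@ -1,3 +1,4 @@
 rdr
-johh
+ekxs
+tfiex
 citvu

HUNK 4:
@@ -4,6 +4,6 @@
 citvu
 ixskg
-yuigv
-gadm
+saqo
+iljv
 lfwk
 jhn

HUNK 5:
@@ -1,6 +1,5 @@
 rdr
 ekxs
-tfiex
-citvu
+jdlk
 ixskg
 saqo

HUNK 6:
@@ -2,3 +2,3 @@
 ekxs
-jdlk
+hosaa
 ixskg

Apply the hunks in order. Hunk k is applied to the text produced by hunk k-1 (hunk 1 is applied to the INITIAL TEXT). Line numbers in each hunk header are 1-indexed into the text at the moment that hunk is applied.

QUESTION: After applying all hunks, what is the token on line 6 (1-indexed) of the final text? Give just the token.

Answer: iljv

Derivation:
Hunk 1: at line 1 remove [xgsk,ged] add [bmic,gadm] -> 6 lines: rdr johh bmic gadm lfwk jhn
Hunk 2: at line 1 remove [bmic] add [citvu,ixskg,yuigv] -> 8 lines: rdr johh citvu ixskg yuigv gadm lfwk jhn
Hunk 3: at line 1 remove [johh] add [ekxs,tfiex] -> 9 lines: rdr ekxs tfiex citvu ixskg yuigv gadm lfwk jhn
Hunk 4: at line 4 remove [yuigv,gadm] add [saqo,iljv] -> 9 lines: rdr ekxs tfiex citvu ixskg saqo iljv lfwk jhn
Hunk 5: at line 1 remove [tfiex,citvu] add [jdlk] -> 8 lines: rdr ekxs jdlk ixskg saqo iljv lfwk jhn
Hunk 6: at line 2 remove [jdlk] add [hosaa] -> 8 lines: rdr ekxs hosaa ixskg saqo iljv lfwk jhn
Final line 6: iljv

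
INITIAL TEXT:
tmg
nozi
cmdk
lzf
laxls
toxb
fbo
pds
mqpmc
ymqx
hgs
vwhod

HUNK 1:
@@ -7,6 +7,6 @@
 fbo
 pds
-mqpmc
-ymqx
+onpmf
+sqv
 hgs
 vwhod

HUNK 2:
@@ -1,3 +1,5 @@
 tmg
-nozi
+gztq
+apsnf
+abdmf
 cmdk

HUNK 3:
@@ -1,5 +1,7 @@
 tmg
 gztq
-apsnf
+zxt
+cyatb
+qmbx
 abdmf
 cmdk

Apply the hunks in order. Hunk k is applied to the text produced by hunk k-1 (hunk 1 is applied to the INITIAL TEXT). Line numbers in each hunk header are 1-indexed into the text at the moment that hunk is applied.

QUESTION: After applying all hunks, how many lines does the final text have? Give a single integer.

Answer: 16

Derivation:
Hunk 1: at line 7 remove [mqpmc,ymqx] add [onpmf,sqv] -> 12 lines: tmg nozi cmdk lzf laxls toxb fbo pds onpmf sqv hgs vwhod
Hunk 2: at line 1 remove [nozi] add [gztq,apsnf,abdmf] -> 14 lines: tmg gztq apsnf abdmf cmdk lzf laxls toxb fbo pds onpmf sqv hgs vwhod
Hunk 3: at line 1 remove [apsnf] add [zxt,cyatb,qmbx] -> 16 lines: tmg gztq zxt cyatb qmbx abdmf cmdk lzf laxls toxb fbo pds onpmf sqv hgs vwhod
Final line count: 16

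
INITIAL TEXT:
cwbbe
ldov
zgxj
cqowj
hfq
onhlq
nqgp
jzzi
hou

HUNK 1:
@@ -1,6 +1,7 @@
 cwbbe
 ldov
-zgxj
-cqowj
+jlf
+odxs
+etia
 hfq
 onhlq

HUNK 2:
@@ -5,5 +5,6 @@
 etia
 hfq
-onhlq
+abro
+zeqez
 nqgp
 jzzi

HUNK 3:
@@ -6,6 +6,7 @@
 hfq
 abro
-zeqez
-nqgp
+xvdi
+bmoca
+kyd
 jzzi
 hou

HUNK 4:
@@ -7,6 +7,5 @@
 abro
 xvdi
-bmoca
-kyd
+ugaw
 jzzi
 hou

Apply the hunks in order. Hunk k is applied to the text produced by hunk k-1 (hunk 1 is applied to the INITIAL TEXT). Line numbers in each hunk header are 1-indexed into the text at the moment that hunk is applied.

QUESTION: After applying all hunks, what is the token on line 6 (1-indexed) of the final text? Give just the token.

Answer: hfq

Derivation:
Hunk 1: at line 1 remove [zgxj,cqowj] add [jlf,odxs,etia] -> 10 lines: cwbbe ldov jlf odxs etia hfq onhlq nqgp jzzi hou
Hunk 2: at line 5 remove [onhlq] add [abro,zeqez] -> 11 lines: cwbbe ldov jlf odxs etia hfq abro zeqez nqgp jzzi hou
Hunk 3: at line 6 remove [zeqez,nqgp] add [xvdi,bmoca,kyd] -> 12 lines: cwbbe ldov jlf odxs etia hfq abro xvdi bmoca kyd jzzi hou
Hunk 4: at line 7 remove [bmoca,kyd] add [ugaw] -> 11 lines: cwbbe ldov jlf odxs etia hfq abro xvdi ugaw jzzi hou
Final line 6: hfq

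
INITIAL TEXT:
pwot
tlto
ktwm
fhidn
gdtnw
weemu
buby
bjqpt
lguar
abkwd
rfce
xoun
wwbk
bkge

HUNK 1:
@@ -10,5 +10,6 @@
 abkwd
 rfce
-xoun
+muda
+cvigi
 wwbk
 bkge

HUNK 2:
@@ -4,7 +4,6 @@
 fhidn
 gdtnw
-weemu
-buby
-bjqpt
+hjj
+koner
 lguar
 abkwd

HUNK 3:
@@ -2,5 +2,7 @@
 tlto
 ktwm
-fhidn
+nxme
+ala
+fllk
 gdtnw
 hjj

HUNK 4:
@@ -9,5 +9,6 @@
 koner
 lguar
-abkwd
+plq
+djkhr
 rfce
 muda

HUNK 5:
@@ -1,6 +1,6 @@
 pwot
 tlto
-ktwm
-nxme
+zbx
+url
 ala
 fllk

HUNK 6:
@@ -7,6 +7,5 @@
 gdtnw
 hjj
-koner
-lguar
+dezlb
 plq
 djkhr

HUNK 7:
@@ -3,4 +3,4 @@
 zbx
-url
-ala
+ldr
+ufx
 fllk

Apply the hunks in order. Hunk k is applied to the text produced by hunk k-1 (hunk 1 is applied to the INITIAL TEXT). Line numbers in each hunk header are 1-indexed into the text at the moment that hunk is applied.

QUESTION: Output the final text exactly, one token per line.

Hunk 1: at line 10 remove [xoun] add [muda,cvigi] -> 15 lines: pwot tlto ktwm fhidn gdtnw weemu buby bjqpt lguar abkwd rfce muda cvigi wwbk bkge
Hunk 2: at line 4 remove [weemu,buby,bjqpt] add [hjj,koner] -> 14 lines: pwot tlto ktwm fhidn gdtnw hjj koner lguar abkwd rfce muda cvigi wwbk bkge
Hunk 3: at line 2 remove [fhidn] add [nxme,ala,fllk] -> 16 lines: pwot tlto ktwm nxme ala fllk gdtnw hjj koner lguar abkwd rfce muda cvigi wwbk bkge
Hunk 4: at line 9 remove [abkwd] add [plq,djkhr] -> 17 lines: pwot tlto ktwm nxme ala fllk gdtnw hjj koner lguar plq djkhr rfce muda cvigi wwbk bkge
Hunk 5: at line 1 remove [ktwm,nxme] add [zbx,url] -> 17 lines: pwot tlto zbx url ala fllk gdtnw hjj koner lguar plq djkhr rfce muda cvigi wwbk bkge
Hunk 6: at line 7 remove [koner,lguar] add [dezlb] -> 16 lines: pwot tlto zbx url ala fllk gdtnw hjj dezlb plq djkhr rfce muda cvigi wwbk bkge
Hunk 7: at line 3 remove [url,ala] add [ldr,ufx] -> 16 lines: pwot tlto zbx ldr ufx fllk gdtnw hjj dezlb plq djkhr rfce muda cvigi wwbk bkge

Answer: pwot
tlto
zbx
ldr
ufx
fllk
gdtnw
hjj
dezlb
plq
djkhr
rfce
muda
cvigi
wwbk
bkge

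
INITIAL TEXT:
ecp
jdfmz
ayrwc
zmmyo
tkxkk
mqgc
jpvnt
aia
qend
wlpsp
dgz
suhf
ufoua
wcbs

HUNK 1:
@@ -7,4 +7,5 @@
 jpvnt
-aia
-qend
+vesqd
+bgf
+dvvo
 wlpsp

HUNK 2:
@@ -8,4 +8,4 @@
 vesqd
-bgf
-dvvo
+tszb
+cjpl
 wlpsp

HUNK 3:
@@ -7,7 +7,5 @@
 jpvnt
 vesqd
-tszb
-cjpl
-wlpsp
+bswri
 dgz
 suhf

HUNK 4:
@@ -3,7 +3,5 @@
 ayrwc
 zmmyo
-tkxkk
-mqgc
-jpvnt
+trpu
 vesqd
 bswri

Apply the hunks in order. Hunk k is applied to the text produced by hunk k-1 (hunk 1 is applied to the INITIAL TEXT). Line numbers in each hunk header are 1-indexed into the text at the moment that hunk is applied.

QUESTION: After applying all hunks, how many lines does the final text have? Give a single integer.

Hunk 1: at line 7 remove [aia,qend] add [vesqd,bgf,dvvo] -> 15 lines: ecp jdfmz ayrwc zmmyo tkxkk mqgc jpvnt vesqd bgf dvvo wlpsp dgz suhf ufoua wcbs
Hunk 2: at line 8 remove [bgf,dvvo] add [tszb,cjpl] -> 15 lines: ecp jdfmz ayrwc zmmyo tkxkk mqgc jpvnt vesqd tszb cjpl wlpsp dgz suhf ufoua wcbs
Hunk 3: at line 7 remove [tszb,cjpl,wlpsp] add [bswri] -> 13 lines: ecp jdfmz ayrwc zmmyo tkxkk mqgc jpvnt vesqd bswri dgz suhf ufoua wcbs
Hunk 4: at line 3 remove [tkxkk,mqgc,jpvnt] add [trpu] -> 11 lines: ecp jdfmz ayrwc zmmyo trpu vesqd bswri dgz suhf ufoua wcbs
Final line count: 11

Answer: 11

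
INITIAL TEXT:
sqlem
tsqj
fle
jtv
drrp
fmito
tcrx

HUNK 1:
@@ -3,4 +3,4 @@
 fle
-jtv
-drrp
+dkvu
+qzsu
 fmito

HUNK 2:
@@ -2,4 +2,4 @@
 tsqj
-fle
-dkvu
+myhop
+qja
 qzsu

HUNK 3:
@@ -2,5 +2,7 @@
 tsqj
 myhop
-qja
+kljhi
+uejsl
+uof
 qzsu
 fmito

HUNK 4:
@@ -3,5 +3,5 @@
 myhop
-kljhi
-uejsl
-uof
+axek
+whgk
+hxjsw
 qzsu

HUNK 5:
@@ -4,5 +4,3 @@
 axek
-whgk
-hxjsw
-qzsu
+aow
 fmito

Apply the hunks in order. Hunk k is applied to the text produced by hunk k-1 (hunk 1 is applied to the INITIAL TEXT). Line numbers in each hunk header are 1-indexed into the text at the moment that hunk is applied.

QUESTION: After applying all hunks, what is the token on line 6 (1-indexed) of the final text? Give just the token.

Answer: fmito

Derivation:
Hunk 1: at line 3 remove [jtv,drrp] add [dkvu,qzsu] -> 7 lines: sqlem tsqj fle dkvu qzsu fmito tcrx
Hunk 2: at line 2 remove [fle,dkvu] add [myhop,qja] -> 7 lines: sqlem tsqj myhop qja qzsu fmito tcrx
Hunk 3: at line 2 remove [qja] add [kljhi,uejsl,uof] -> 9 lines: sqlem tsqj myhop kljhi uejsl uof qzsu fmito tcrx
Hunk 4: at line 3 remove [kljhi,uejsl,uof] add [axek,whgk,hxjsw] -> 9 lines: sqlem tsqj myhop axek whgk hxjsw qzsu fmito tcrx
Hunk 5: at line 4 remove [whgk,hxjsw,qzsu] add [aow] -> 7 lines: sqlem tsqj myhop axek aow fmito tcrx
Final line 6: fmito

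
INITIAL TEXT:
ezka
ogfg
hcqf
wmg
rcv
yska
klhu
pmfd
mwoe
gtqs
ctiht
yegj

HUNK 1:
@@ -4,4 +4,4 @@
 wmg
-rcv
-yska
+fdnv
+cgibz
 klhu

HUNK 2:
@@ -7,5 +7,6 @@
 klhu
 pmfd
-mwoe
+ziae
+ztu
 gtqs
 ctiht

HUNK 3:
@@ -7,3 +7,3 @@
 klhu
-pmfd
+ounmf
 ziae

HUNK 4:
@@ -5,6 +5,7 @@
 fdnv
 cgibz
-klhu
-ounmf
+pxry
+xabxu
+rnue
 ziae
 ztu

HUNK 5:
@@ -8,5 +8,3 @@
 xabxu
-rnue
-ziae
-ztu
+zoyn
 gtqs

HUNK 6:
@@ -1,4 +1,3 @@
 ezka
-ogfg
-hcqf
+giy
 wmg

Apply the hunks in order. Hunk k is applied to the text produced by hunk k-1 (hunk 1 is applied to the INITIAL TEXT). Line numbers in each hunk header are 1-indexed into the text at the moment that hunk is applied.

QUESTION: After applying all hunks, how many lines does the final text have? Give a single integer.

Hunk 1: at line 4 remove [rcv,yska] add [fdnv,cgibz] -> 12 lines: ezka ogfg hcqf wmg fdnv cgibz klhu pmfd mwoe gtqs ctiht yegj
Hunk 2: at line 7 remove [mwoe] add [ziae,ztu] -> 13 lines: ezka ogfg hcqf wmg fdnv cgibz klhu pmfd ziae ztu gtqs ctiht yegj
Hunk 3: at line 7 remove [pmfd] add [ounmf] -> 13 lines: ezka ogfg hcqf wmg fdnv cgibz klhu ounmf ziae ztu gtqs ctiht yegj
Hunk 4: at line 5 remove [klhu,ounmf] add [pxry,xabxu,rnue] -> 14 lines: ezka ogfg hcqf wmg fdnv cgibz pxry xabxu rnue ziae ztu gtqs ctiht yegj
Hunk 5: at line 8 remove [rnue,ziae,ztu] add [zoyn] -> 12 lines: ezka ogfg hcqf wmg fdnv cgibz pxry xabxu zoyn gtqs ctiht yegj
Hunk 6: at line 1 remove [ogfg,hcqf] add [giy] -> 11 lines: ezka giy wmg fdnv cgibz pxry xabxu zoyn gtqs ctiht yegj
Final line count: 11

Answer: 11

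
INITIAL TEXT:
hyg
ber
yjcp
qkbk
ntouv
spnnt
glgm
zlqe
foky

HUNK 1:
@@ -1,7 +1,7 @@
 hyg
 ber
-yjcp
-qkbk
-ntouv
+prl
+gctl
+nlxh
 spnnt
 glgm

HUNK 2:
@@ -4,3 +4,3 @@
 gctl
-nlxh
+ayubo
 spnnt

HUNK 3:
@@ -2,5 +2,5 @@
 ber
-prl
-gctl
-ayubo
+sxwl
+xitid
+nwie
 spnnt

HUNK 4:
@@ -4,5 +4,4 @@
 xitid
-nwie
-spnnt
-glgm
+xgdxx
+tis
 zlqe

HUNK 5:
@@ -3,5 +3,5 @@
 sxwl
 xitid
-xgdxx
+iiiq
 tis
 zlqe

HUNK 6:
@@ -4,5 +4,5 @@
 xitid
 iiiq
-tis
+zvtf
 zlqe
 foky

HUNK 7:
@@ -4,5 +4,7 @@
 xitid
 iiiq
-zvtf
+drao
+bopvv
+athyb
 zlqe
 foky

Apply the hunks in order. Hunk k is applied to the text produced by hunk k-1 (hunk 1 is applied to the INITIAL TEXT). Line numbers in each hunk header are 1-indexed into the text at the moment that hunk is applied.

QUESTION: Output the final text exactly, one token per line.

Answer: hyg
ber
sxwl
xitid
iiiq
drao
bopvv
athyb
zlqe
foky

Derivation:
Hunk 1: at line 1 remove [yjcp,qkbk,ntouv] add [prl,gctl,nlxh] -> 9 lines: hyg ber prl gctl nlxh spnnt glgm zlqe foky
Hunk 2: at line 4 remove [nlxh] add [ayubo] -> 9 lines: hyg ber prl gctl ayubo spnnt glgm zlqe foky
Hunk 3: at line 2 remove [prl,gctl,ayubo] add [sxwl,xitid,nwie] -> 9 lines: hyg ber sxwl xitid nwie spnnt glgm zlqe foky
Hunk 4: at line 4 remove [nwie,spnnt,glgm] add [xgdxx,tis] -> 8 lines: hyg ber sxwl xitid xgdxx tis zlqe foky
Hunk 5: at line 3 remove [xgdxx] add [iiiq] -> 8 lines: hyg ber sxwl xitid iiiq tis zlqe foky
Hunk 6: at line 4 remove [tis] add [zvtf] -> 8 lines: hyg ber sxwl xitid iiiq zvtf zlqe foky
Hunk 7: at line 4 remove [zvtf] add [drao,bopvv,athyb] -> 10 lines: hyg ber sxwl xitid iiiq drao bopvv athyb zlqe foky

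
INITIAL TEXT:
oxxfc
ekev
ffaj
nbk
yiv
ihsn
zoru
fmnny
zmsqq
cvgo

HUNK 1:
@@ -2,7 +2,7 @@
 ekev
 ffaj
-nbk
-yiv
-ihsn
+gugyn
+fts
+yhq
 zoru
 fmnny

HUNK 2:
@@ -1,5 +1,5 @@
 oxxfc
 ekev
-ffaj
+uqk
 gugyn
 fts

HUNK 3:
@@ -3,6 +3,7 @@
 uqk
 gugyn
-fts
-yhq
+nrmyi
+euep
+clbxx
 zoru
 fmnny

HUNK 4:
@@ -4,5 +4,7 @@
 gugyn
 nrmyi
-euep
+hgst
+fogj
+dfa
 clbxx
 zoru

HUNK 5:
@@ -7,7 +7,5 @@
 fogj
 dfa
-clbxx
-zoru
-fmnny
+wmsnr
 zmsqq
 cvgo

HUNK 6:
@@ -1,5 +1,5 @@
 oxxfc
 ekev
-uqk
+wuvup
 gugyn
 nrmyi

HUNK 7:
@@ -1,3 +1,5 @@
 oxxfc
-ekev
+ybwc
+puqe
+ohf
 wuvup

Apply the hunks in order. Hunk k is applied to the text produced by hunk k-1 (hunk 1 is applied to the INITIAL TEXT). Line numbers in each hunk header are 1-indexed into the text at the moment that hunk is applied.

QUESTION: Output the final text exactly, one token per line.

Hunk 1: at line 2 remove [nbk,yiv,ihsn] add [gugyn,fts,yhq] -> 10 lines: oxxfc ekev ffaj gugyn fts yhq zoru fmnny zmsqq cvgo
Hunk 2: at line 1 remove [ffaj] add [uqk] -> 10 lines: oxxfc ekev uqk gugyn fts yhq zoru fmnny zmsqq cvgo
Hunk 3: at line 3 remove [fts,yhq] add [nrmyi,euep,clbxx] -> 11 lines: oxxfc ekev uqk gugyn nrmyi euep clbxx zoru fmnny zmsqq cvgo
Hunk 4: at line 4 remove [euep] add [hgst,fogj,dfa] -> 13 lines: oxxfc ekev uqk gugyn nrmyi hgst fogj dfa clbxx zoru fmnny zmsqq cvgo
Hunk 5: at line 7 remove [clbxx,zoru,fmnny] add [wmsnr] -> 11 lines: oxxfc ekev uqk gugyn nrmyi hgst fogj dfa wmsnr zmsqq cvgo
Hunk 6: at line 1 remove [uqk] add [wuvup] -> 11 lines: oxxfc ekev wuvup gugyn nrmyi hgst fogj dfa wmsnr zmsqq cvgo
Hunk 7: at line 1 remove [ekev] add [ybwc,puqe,ohf] -> 13 lines: oxxfc ybwc puqe ohf wuvup gugyn nrmyi hgst fogj dfa wmsnr zmsqq cvgo

Answer: oxxfc
ybwc
puqe
ohf
wuvup
gugyn
nrmyi
hgst
fogj
dfa
wmsnr
zmsqq
cvgo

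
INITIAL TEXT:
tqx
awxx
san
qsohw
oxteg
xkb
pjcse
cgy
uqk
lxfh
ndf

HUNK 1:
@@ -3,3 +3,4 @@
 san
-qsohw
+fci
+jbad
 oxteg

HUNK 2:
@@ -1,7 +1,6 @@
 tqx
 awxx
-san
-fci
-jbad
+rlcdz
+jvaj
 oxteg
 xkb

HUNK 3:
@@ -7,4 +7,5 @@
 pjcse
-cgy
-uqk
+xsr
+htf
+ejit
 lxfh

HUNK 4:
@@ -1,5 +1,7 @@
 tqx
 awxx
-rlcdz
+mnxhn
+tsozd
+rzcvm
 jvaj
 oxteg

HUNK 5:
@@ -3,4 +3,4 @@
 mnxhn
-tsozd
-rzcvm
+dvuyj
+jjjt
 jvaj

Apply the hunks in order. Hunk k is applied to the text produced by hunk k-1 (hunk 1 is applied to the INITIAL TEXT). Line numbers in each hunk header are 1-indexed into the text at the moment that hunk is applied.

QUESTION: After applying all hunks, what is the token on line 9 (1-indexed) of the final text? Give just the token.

Answer: pjcse

Derivation:
Hunk 1: at line 3 remove [qsohw] add [fci,jbad] -> 12 lines: tqx awxx san fci jbad oxteg xkb pjcse cgy uqk lxfh ndf
Hunk 2: at line 1 remove [san,fci,jbad] add [rlcdz,jvaj] -> 11 lines: tqx awxx rlcdz jvaj oxteg xkb pjcse cgy uqk lxfh ndf
Hunk 3: at line 7 remove [cgy,uqk] add [xsr,htf,ejit] -> 12 lines: tqx awxx rlcdz jvaj oxteg xkb pjcse xsr htf ejit lxfh ndf
Hunk 4: at line 1 remove [rlcdz] add [mnxhn,tsozd,rzcvm] -> 14 lines: tqx awxx mnxhn tsozd rzcvm jvaj oxteg xkb pjcse xsr htf ejit lxfh ndf
Hunk 5: at line 3 remove [tsozd,rzcvm] add [dvuyj,jjjt] -> 14 lines: tqx awxx mnxhn dvuyj jjjt jvaj oxteg xkb pjcse xsr htf ejit lxfh ndf
Final line 9: pjcse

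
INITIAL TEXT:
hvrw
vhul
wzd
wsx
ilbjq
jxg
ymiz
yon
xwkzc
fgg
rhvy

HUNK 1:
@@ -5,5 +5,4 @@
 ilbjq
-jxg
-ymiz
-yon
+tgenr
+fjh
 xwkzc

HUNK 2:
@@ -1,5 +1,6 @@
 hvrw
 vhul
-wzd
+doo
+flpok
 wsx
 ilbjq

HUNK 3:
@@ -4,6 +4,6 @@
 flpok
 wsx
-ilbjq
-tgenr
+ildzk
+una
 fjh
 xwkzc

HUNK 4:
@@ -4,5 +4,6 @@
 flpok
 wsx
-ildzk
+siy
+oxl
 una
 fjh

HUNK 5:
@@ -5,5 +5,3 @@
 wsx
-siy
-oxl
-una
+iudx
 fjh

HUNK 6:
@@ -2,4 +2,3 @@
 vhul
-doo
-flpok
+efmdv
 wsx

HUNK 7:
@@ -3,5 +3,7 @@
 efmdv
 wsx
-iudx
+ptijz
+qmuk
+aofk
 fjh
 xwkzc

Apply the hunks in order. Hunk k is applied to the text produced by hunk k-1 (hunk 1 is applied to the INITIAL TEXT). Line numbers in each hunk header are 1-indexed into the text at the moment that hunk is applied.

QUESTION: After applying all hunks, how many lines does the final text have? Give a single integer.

Answer: 11

Derivation:
Hunk 1: at line 5 remove [jxg,ymiz,yon] add [tgenr,fjh] -> 10 lines: hvrw vhul wzd wsx ilbjq tgenr fjh xwkzc fgg rhvy
Hunk 2: at line 1 remove [wzd] add [doo,flpok] -> 11 lines: hvrw vhul doo flpok wsx ilbjq tgenr fjh xwkzc fgg rhvy
Hunk 3: at line 4 remove [ilbjq,tgenr] add [ildzk,una] -> 11 lines: hvrw vhul doo flpok wsx ildzk una fjh xwkzc fgg rhvy
Hunk 4: at line 4 remove [ildzk] add [siy,oxl] -> 12 lines: hvrw vhul doo flpok wsx siy oxl una fjh xwkzc fgg rhvy
Hunk 5: at line 5 remove [siy,oxl,una] add [iudx] -> 10 lines: hvrw vhul doo flpok wsx iudx fjh xwkzc fgg rhvy
Hunk 6: at line 2 remove [doo,flpok] add [efmdv] -> 9 lines: hvrw vhul efmdv wsx iudx fjh xwkzc fgg rhvy
Hunk 7: at line 3 remove [iudx] add [ptijz,qmuk,aofk] -> 11 lines: hvrw vhul efmdv wsx ptijz qmuk aofk fjh xwkzc fgg rhvy
Final line count: 11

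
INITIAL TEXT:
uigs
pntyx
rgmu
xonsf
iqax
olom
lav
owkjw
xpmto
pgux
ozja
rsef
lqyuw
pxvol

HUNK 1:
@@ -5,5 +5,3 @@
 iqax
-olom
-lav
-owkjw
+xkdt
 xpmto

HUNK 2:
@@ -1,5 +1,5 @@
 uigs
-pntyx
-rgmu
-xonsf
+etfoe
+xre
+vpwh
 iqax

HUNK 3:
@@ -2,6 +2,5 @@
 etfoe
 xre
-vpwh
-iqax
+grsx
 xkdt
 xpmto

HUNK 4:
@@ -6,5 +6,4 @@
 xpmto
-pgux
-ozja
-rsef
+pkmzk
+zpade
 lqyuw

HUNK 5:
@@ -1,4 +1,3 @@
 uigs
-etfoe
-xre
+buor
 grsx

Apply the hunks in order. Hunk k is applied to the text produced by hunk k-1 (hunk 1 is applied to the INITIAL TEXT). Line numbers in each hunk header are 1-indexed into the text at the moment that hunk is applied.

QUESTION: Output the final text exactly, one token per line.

Answer: uigs
buor
grsx
xkdt
xpmto
pkmzk
zpade
lqyuw
pxvol

Derivation:
Hunk 1: at line 5 remove [olom,lav,owkjw] add [xkdt] -> 12 lines: uigs pntyx rgmu xonsf iqax xkdt xpmto pgux ozja rsef lqyuw pxvol
Hunk 2: at line 1 remove [pntyx,rgmu,xonsf] add [etfoe,xre,vpwh] -> 12 lines: uigs etfoe xre vpwh iqax xkdt xpmto pgux ozja rsef lqyuw pxvol
Hunk 3: at line 2 remove [vpwh,iqax] add [grsx] -> 11 lines: uigs etfoe xre grsx xkdt xpmto pgux ozja rsef lqyuw pxvol
Hunk 4: at line 6 remove [pgux,ozja,rsef] add [pkmzk,zpade] -> 10 lines: uigs etfoe xre grsx xkdt xpmto pkmzk zpade lqyuw pxvol
Hunk 5: at line 1 remove [etfoe,xre] add [buor] -> 9 lines: uigs buor grsx xkdt xpmto pkmzk zpade lqyuw pxvol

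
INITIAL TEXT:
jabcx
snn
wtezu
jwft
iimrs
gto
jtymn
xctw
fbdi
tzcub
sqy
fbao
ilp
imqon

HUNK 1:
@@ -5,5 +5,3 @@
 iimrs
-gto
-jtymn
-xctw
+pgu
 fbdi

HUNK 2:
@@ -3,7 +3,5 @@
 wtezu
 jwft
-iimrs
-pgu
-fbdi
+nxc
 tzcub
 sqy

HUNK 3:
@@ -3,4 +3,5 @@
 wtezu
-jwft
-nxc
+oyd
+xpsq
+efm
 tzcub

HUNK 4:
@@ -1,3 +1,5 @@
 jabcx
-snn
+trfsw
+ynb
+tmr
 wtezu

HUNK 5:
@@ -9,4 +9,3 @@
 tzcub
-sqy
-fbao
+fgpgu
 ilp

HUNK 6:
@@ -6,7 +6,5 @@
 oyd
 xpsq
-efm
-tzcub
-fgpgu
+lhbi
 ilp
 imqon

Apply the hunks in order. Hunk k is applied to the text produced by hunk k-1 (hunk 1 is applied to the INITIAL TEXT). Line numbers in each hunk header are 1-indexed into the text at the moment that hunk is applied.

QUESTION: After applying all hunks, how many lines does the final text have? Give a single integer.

Hunk 1: at line 5 remove [gto,jtymn,xctw] add [pgu] -> 12 lines: jabcx snn wtezu jwft iimrs pgu fbdi tzcub sqy fbao ilp imqon
Hunk 2: at line 3 remove [iimrs,pgu,fbdi] add [nxc] -> 10 lines: jabcx snn wtezu jwft nxc tzcub sqy fbao ilp imqon
Hunk 3: at line 3 remove [jwft,nxc] add [oyd,xpsq,efm] -> 11 lines: jabcx snn wtezu oyd xpsq efm tzcub sqy fbao ilp imqon
Hunk 4: at line 1 remove [snn] add [trfsw,ynb,tmr] -> 13 lines: jabcx trfsw ynb tmr wtezu oyd xpsq efm tzcub sqy fbao ilp imqon
Hunk 5: at line 9 remove [sqy,fbao] add [fgpgu] -> 12 lines: jabcx trfsw ynb tmr wtezu oyd xpsq efm tzcub fgpgu ilp imqon
Hunk 6: at line 6 remove [efm,tzcub,fgpgu] add [lhbi] -> 10 lines: jabcx trfsw ynb tmr wtezu oyd xpsq lhbi ilp imqon
Final line count: 10

Answer: 10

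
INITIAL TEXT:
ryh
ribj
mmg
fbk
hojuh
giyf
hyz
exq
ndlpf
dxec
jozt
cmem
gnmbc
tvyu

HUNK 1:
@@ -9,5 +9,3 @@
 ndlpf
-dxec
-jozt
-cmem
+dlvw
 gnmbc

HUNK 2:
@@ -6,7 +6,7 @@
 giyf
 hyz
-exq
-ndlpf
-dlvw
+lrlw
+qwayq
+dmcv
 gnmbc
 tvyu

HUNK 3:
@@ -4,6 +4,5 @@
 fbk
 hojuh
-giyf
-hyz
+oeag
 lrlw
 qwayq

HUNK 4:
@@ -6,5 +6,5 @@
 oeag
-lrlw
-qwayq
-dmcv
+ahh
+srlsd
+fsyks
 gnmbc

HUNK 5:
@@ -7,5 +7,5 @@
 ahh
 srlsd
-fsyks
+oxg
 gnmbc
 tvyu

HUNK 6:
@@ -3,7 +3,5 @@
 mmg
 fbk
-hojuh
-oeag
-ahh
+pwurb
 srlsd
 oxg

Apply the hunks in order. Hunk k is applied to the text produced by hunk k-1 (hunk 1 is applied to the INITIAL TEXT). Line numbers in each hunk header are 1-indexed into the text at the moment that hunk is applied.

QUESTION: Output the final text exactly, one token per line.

Hunk 1: at line 9 remove [dxec,jozt,cmem] add [dlvw] -> 12 lines: ryh ribj mmg fbk hojuh giyf hyz exq ndlpf dlvw gnmbc tvyu
Hunk 2: at line 6 remove [exq,ndlpf,dlvw] add [lrlw,qwayq,dmcv] -> 12 lines: ryh ribj mmg fbk hojuh giyf hyz lrlw qwayq dmcv gnmbc tvyu
Hunk 3: at line 4 remove [giyf,hyz] add [oeag] -> 11 lines: ryh ribj mmg fbk hojuh oeag lrlw qwayq dmcv gnmbc tvyu
Hunk 4: at line 6 remove [lrlw,qwayq,dmcv] add [ahh,srlsd,fsyks] -> 11 lines: ryh ribj mmg fbk hojuh oeag ahh srlsd fsyks gnmbc tvyu
Hunk 5: at line 7 remove [fsyks] add [oxg] -> 11 lines: ryh ribj mmg fbk hojuh oeag ahh srlsd oxg gnmbc tvyu
Hunk 6: at line 3 remove [hojuh,oeag,ahh] add [pwurb] -> 9 lines: ryh ribj mmg fbk pwurb srlsd oxg gnmbc tvyu

Answer: ryh
ribj
mmg
fbk
pwurb
srlsd
oxg
gnmbc
tvyu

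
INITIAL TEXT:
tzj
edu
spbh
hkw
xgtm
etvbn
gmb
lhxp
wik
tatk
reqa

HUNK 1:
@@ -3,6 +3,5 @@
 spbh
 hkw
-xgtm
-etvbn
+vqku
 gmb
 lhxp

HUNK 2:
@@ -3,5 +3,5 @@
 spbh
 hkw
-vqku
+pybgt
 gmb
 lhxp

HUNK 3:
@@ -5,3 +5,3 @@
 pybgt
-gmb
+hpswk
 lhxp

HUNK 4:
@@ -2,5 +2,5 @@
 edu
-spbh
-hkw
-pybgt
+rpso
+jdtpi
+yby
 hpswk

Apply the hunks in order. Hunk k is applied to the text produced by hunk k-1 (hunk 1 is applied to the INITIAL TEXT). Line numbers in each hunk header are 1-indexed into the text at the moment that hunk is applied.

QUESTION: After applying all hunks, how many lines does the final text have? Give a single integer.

Hunk 1: at line 3 remove [xgtm,etvbn] add [vqku] -> 10 lines: tzj edu spbh hkw vqku gmb lhxp wik tatk reqa
Hunk 2: at line 3 remove [vqku] add [pybgt] -> 10 lines: tzj edu spbh hkw pybgt gmb lhxp wik tatk reqa
Hunk 3: at line 5 remove [gmb] add [hpswk] -> 10 lines: tzj edu spbh hkw pybgt hpswk lhxp wik tatk reqa
Hunk 4: at line 2 remove [spbh,hkw,pybgt] add [rpso,jdtpi,yby] -> 10 lines: tzj edu rpso jdtpi yby hpswk lhxp wik tatk reqa
Final line count: 10

Answer: 10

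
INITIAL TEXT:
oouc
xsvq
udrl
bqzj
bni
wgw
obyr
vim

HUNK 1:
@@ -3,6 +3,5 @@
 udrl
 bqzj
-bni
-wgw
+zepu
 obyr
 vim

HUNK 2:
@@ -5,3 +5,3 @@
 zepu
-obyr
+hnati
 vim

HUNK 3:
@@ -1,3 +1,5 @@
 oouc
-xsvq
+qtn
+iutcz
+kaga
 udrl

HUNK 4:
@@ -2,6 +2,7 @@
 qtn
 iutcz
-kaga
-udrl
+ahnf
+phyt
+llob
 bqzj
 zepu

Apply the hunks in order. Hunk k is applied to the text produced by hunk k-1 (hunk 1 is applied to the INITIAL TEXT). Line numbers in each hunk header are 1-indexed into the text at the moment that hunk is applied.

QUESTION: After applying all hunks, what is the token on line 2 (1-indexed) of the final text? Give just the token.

Answer: qtn

Derivation:
Hunk 1: at line 3 remove [bni,wgw] add [zepu] -> 7 lines: oouc xsvq udrl bqzj zepu obyr vim
Hunk 2: at line 5 remove [obyr] add [hnati] -> 7 lines: oouc xsvq udrl bqzj zepu hnati vim
Hunk 3: at line 1 remove [xsvq] add [qtn,iutcz,kaga] -> 9 lines: oouc qtn iutcz kaga udrl bqzj zepu hnati vim
Hunk 4: at line 2 remove [kaga,udrl] add [ahnf,phyt,llob] -> 10 lines: oouc qtn iutcz ahnf phyt llob bqzj zepu hnati vim
Final line 2: qtn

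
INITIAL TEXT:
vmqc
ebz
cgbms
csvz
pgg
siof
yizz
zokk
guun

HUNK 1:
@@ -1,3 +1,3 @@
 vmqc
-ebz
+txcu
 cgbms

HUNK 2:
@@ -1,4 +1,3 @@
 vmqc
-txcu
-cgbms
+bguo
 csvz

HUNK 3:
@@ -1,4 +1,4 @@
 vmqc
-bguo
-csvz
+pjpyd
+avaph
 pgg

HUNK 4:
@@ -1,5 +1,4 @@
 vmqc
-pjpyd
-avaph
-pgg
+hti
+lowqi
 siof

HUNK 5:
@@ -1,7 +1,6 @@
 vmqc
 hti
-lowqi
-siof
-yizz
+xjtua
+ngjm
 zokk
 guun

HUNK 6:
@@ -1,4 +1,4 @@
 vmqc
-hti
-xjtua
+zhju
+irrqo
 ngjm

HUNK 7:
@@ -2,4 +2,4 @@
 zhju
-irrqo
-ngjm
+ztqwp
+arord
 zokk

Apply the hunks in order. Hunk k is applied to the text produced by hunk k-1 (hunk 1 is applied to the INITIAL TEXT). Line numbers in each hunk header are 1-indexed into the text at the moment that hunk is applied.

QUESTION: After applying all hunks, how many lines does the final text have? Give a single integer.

Answer: 6

Derivation:
Hunk 1: at line 1 remove [ebz] add [txcu] -> 9 lines: vmqc txcu cgbms csvz pgg siof yizz zokk guun
Hunk 2: at line 1 remove [txcu,cgbms] add [bguo] -> 8 lines: vmqc bguo csvz pgg siof yizz zokk guun
Hunk 3: at line 1 remove [bguo,csvz] add [pjpyd,avaph] -> 8 lines: vmqc pjpyd avaph pgg siof yizz zokk guun
Hunk 4: at line 1 remove [pjpyd,avaph,pgg] add [hti,lowqi] -> 7 lines: vmqc hti lowqi siof yizz zokk guun
Hunk 5: at line 1 remove [lowqi,siof,yizz] add [xjtua,ngjm] -> 6 lines: vmqc hti xjtua ngjm zokk guun
Hunk 6: at line 1 remove [hti,xjtua] add [zhju,irrqo] -> 6 lines: vmqc zhju irrqo ngjm zokk guun
Hunk 7: at line 2 remove [irrqo,ngjm] add [ztqwp,arord] -> 6 lines: vmqc zhju ztqwp arord zokk guun
Final line count: 6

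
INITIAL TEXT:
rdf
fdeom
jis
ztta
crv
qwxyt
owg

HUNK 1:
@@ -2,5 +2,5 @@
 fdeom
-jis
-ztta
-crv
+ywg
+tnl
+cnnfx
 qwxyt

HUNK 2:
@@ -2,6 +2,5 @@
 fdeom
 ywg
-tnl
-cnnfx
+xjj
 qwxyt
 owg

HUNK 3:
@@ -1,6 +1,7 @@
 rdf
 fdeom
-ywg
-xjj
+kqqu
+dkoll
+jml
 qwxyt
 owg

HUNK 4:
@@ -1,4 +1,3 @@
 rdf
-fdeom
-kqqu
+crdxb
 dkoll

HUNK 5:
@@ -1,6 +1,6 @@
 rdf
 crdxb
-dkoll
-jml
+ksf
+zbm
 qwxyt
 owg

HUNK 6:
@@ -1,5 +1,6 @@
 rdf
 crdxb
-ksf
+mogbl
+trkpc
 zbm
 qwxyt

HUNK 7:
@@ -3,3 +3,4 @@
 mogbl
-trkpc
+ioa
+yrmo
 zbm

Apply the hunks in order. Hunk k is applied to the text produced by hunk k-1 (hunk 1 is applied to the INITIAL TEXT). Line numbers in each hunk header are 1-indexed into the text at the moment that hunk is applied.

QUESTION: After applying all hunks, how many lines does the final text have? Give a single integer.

Answer: 8

Derivation:
Hunk 1: at line 2 remove [jis,ztta,crv] add [ywg,tnl,cnnfx] -> 7 lines: rdf fdeom ywg tnl cnnfx qwxyt owg
Hunk 2: at line 2 remove [tnl,cnnfx] add [xjj] -> 6 lines: rdf fdeom ywg xjj qwxyt owg
Hunk 3: at line 1 remove [ywg,xjj] add [kqqu,dkoll,jml] -> 7 lines: rdf fdeom kqqu dkoll jml qwxyt owg
Hunk 4: at line 1 remove [fdeom,kqqu] add [crdxb] -> 6 lines: rdf crdxb dkoll jml qwxyt owg
Hunk 5: at line 1 remove [dkoll,jml] add [ksf,zbm] -> 6 lines: rdf crdxb ksf zbm qwxyt owg
Hunk 6: at line 1 remove [ksf] add [mogbl,trkpc] -> 7 lines: rdf crdxb mogbl trkpc zbm qwxyt owg
Hunk 7: at line 3 remove [trkpc] add [ioa,yrmo] -> 8 lines: rdf crdxb mogbl ioa yrmo zbm qwxyt owg
Final line count: 8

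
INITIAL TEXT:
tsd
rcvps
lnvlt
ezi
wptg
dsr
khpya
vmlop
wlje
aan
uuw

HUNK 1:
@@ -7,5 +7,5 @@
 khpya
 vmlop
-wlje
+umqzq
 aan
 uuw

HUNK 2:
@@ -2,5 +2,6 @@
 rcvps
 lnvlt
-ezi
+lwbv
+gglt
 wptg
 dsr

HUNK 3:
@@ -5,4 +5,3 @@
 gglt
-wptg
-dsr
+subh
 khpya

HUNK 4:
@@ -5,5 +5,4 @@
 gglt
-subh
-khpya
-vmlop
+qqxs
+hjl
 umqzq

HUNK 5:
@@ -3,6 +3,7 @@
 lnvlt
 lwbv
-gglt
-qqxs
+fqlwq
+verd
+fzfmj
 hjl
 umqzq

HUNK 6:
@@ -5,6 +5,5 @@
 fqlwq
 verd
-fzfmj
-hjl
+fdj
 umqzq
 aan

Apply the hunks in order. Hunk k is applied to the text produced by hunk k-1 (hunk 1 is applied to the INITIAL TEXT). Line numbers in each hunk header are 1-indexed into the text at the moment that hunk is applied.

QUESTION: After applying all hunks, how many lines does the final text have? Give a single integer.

Hunk 1: at line 7 remove [wlje] add [umqzq] -> 11 lines: tsd rcvps lnvlt ezi wptg dsr khpya vmlop umqzq aan uuw
Hunk 2: at line 2 remove [ezi] add [lwbv,gglt] -> 12 lines: tsd rcvps lnvlt lwbv gglt wptg dsr khpya vmlop umqzq aan uuw
Hunk 3: at line 5 remove [wptg,dsr] add [subh] -> 11 lines: tsd rcvps lnvlt lwbv gglt subh khpya vmlop umqzq aan uuw
Hunk 4: at line 5 remove [subh,khpya,vmlop] add [qqxs,hjl] -> 10 lines: tsd rcvps lnvlt lwbv gglt qqxs hjl umqzq aan uuw
Hunk 5: at line 3 remove [gglt,qqxs] add [fqlwq,verd,fzfmj] -> 11 lines: tsd rcvps lnvlt lwbv fqlwq verd fzfmj hjl umqzq aan uuw
Hunk 6: at line 5 remove [fzfmj,hjl] add [fdj] -> 10 lines: tsd rcvps lnvlt lwbv fqlwq verd fdj umqzq aan uuw
Final line count: 10

Answer: 10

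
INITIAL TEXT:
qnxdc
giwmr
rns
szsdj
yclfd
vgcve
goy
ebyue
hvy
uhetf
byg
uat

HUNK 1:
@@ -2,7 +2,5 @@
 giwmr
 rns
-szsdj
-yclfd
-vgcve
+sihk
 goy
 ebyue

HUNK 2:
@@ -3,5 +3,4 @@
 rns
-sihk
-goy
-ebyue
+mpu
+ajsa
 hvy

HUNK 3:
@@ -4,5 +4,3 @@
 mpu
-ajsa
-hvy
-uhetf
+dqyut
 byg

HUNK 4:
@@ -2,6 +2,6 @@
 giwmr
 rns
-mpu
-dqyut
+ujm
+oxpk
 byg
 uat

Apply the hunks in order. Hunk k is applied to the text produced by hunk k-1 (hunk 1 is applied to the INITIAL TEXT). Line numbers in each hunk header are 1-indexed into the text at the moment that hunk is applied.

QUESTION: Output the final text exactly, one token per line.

Answer: qnxdc
giwmr
rns
ujm
oxpk
byg
uat

Derivation:
Hunk 1: at line 2 remove [szsdj,yclfd,vgcve] add [sihk] -> 10 lines: qnxdc giwmr rns sihk goy ebyue hvy uhetf byg uat
Hunk 2: at line 3 remove [sihk,goy,ebyue] add [mpu,ajsa] -> 9 lines: qnxdc giwmr rns mpu ajsa hvy uhetf byg uat
Hunk 3: at line 4 remove [ajsa,hvy,uhetf] add [dqyut] -> 7 lines: qnxdc giwmr rns mpu dqyut byg uat
Hunk 4: at line 2 remove [mpu,dqyut] add [ujm,oxpk] -> 7 lines: qnxdc giwmr rns ujm oxpk byg uat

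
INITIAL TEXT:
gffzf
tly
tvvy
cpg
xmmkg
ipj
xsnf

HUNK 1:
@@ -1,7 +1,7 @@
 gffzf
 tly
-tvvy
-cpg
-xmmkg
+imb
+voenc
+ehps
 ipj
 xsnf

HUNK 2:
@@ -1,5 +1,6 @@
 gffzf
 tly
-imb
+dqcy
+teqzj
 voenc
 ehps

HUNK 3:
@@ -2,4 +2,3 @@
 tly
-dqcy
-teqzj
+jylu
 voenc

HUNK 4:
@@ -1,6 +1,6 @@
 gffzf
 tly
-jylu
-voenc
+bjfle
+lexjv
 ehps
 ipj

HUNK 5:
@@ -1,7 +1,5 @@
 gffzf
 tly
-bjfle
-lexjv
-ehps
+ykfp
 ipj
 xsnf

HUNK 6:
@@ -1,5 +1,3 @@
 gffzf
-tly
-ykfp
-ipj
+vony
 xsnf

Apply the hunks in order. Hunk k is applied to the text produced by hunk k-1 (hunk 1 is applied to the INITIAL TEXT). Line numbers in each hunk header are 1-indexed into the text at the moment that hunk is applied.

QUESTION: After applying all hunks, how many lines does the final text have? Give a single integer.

Answer: 3

Derivation:
Hunk 1: at line 1 remove [tvvy,cpg,xmmkg] add [imb,voenc,ehps] -> 7 lines: gffzf tly imb voenc ehps ipj xsnf
Hunk 2: at line 1 remove [imb] add [dqcy,teqzj] -> 8 lines: gffzf tly dqcy teqzj voenc ehps ipj xsnf
Hunk 3: at line 2 remove [dqcy,teqzj] add [jylu] -> 7 lines: gffzf tly jylu voenc ehps ipj xsnf
Hunk 4: at line 1 remove [jylu,voenc] add [bjfle,lexjv] -> 7 lines: gffzf tly bjfle lexjv ehps ipj xsnf
Hunk 5: at line 1 remove [bjfle,lexjv,ehps] add [ykfp] -> 5 lines: gffzf tly ykfp ipj xsnf
Hunk 6: at line 1 remove [tly,ykfp,ipj] add [vony] -> 3 lines: gffzf vony xsnf
Final line count: 3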